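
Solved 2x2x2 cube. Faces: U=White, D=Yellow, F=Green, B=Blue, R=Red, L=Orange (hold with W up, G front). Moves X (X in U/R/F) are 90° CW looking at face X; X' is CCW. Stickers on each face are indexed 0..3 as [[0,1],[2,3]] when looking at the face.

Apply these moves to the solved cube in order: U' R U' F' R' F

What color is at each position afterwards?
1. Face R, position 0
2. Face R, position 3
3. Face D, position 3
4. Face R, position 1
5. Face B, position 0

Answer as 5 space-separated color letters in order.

Answer: O Y G G R

Derivation:
After move 1 (U'): U=WWWW F=OOGG R=GGRR B=RRBB L=BBOO
After move 2 (R): R=RGRG U=WOWG F=OYGY D=YBYR B=WRWB
After move 3 (U'): U=OGWW F=BBGY R=OYRG B=RGWB L=WROO
After move 4 (F'): F=BYBG U=OGOR R=BYYG D=ROYR L=WWOW
After move 5 (R'): R=YGBY U=OWOR F=BGBR D=RYYG B=RGOB
After move 6 (F): F=BBRG U=OWWW R=OGRY D=BYYG L=WROY
Query 1: R[0] = O
Query 2: R[3] = Y
Query 3: D[3] = G
Query 4: R[1] = G
Query 5: B[0] = R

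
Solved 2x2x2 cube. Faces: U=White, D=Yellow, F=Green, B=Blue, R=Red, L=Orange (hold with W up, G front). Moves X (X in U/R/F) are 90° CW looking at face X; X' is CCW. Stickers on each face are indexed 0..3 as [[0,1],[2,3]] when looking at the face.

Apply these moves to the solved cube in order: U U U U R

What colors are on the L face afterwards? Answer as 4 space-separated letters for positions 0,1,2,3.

Answer: O O O O

Derivation:
After move 1 (U): U=WWWW F=RRGG R=BBRR B=OOBB L=GGOO
After move 2 (U): U=WWWW F=BBGG R=OORR B=GGBB L=RROO
After move 3 (U): U=WWWW F=OOGG R=GGRR B=RRBB L=BBOO
After move 4 (U): U=WWWW F=GGGG R=RRRR B=BBBB L=OOOO
After move 5 (R): R=RRRR U=WGWG F=GYGY D=YBYB B=WBWB
Query: L face = OOOO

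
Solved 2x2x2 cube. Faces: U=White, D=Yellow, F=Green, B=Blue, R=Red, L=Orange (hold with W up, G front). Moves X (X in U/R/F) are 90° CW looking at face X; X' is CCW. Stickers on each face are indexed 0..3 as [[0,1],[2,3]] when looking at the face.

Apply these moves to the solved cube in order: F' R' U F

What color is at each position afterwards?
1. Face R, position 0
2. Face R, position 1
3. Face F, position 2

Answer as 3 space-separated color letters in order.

Answer: B B R

Derivation:
After move 1 (F'): F=GGGG U=WWRR R=YRYR D=OOYY L=OWOW
After move 2 (R'): R=RRYY U=WBRB F=GWGR D=OGYG B=YBOB
After move 3 (U): U=RWBB F=RRGR R=YBYY B=OWOB L=GWOW
After move 4 (F): F=GRRR U=RWWW R=BBBY D=YYYG L=GOOG
Query 1: R[0] = B
Query 2: R[1] = B
Query 3: F[2] = R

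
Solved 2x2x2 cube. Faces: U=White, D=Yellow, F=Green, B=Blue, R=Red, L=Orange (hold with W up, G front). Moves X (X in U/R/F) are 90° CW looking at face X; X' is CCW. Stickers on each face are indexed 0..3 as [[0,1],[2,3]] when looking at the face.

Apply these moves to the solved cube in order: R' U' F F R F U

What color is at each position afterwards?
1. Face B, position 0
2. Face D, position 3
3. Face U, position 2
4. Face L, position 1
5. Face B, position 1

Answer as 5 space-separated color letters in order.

Answer: Y R R W W

Derivation:
After move 1 (R'): R=RRRR U=WBWB F=GWGW D=YGYG B=YBYB
After move 2 (U'): U=BBWW F=OOGW R=GWRR B=RRYB L=YBOO
After move 3 (F): F=GOWO U=BBOB R=WWWR D=RGYG L=YYOG
After move 4 (F): F=WGOO U=BBGY R=OWBR D=WWYG L=YROG
After move 5 (R): R=BORW U=BGGO F=WWOG D=WYYR B=YRBB
After move 6 (F): F=OWGW U=BGGR R=GOOW D=RBYR L=YWOY
After move 7 (U): U=GBRG F=GOGW R=YROW B=YWBB L=OWOY
Query 1: B[0] = Y
Query 2: D[3] = R
Query 3: U[2] = R
Query 4: L[1] = W
Query 5: B[1] = W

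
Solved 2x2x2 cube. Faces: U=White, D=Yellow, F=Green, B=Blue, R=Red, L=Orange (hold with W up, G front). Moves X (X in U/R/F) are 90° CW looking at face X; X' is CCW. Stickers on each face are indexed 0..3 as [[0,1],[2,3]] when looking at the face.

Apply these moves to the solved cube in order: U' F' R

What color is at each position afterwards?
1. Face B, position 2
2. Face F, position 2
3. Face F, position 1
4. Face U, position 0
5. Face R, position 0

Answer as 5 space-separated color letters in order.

Answer: W O O W Y

Derivation:
After move 1 (U'): U=WWWW F=OOGG R=GGRR B=RRBB L=BBOO
After move 2 (F'): F=OGOG U=WWGR R=YGYR D=BOYY L=BWOW
After move 3 (R): R=YYRG U=WGGG F=OOOY D=BBYR B=RRWB
Query 1: B[2] = W
Query 2: F[2] = O
Query 3: F[1] = O
Query 4: U[0] = W
Query 5: R[0] = Y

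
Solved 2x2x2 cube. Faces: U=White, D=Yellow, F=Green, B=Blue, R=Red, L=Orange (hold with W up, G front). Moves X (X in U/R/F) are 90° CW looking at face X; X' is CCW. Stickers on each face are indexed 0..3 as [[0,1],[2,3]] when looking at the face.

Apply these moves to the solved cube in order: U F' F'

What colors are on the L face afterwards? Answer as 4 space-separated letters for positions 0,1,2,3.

After move 1 (U): U=WWWW F=RRGG R=BBRR B=OOBB L=GGOO
After move 2 (F'): F=RGRG U=WWBR R=YBYR D=GOYY L=GWOW
After move 3 (F'): F=GGRR U=WWYY R=OBGR D=WWYY L=GROB
Query: L face = GROB

Answer: G R O B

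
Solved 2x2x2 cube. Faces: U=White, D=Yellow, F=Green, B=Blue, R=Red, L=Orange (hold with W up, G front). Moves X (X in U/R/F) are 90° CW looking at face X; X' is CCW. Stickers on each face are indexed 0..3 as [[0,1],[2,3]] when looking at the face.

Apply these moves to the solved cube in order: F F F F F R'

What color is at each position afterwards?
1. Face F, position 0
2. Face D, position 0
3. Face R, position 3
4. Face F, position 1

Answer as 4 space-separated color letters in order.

After move 1 (F): F=GGGG U=WWOO R=WRWR D=RRYY L=OYOY
After move 2 (F): F=GGGG U=WWYY R=OROR D=WWYY L=OROR
After move 3 (F): F=GGGG U=WWRR R=YRYR D=OOYY L=OWOW
After move 4 (F): F=GGGG U=WWWW R=RRRR D=YYYY L=OOOO
After move 5 (F): F=GGGG U=WWOO R=WRWR D=RRYY L=OYOY
After move 6 (R'): R=RRWW U=WBOB F=GWGO D=RGYG B=YBRB
Query 1: F[0] = G
Query 2: D[0] = R
Query 3: R[3] = W
Query 4: F[1] = W

Answer: G R W W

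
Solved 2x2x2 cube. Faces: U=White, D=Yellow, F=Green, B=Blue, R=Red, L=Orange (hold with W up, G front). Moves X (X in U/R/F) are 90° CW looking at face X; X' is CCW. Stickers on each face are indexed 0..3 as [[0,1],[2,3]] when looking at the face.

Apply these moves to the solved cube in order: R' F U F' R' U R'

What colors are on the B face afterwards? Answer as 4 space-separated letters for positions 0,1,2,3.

Answer: W B W B

Derivation:
After move 1 (R'): R=RRRR U=WBWB F=GWGW D=YGYG B=YBYB
After move 2 (F): F=GGWW U=WBOO R=WRBR D=RRYG L=OYOG
After move 3 (U): U=OWOB F=WRWW R=YBBR B=OYYB L=GGOG
After move 4 (F'): F=RWWW U=OWYB R=RBRR D=GGYG L=GBOO
After move 5 (R'): R=BRRR U=OYYO F=RWWB D=GWYW B=GYGB
After move 6 (U): U=YOOY F=BRWB R=GYRR B=GBGB L=RWOO
After move 7 (R'): R=YRGR U=YGOG F=BOWY D=GRYB B=WBWB
Query: B face = WBWB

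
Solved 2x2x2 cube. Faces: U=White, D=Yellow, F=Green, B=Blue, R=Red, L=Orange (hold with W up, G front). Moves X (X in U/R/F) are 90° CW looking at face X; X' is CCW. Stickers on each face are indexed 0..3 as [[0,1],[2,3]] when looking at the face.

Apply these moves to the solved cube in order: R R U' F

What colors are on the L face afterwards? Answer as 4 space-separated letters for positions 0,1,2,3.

Answer: G Y O W

Derivation:
After move 1 (R): R=RRRR U=WGWG F=GYGY D=YBYB B=WBWB
After move 2 (R): R=RRRR U=WYWY F=GBGB D=YWYW B=GBGB
After move 3 (U'): U=YYWW F=OOGB R=GBRR B=RRGB L=GBOO
After move 4 (F): F=GOBO U=YYOB R=WBWR D=RGYW L=GYOW
Query: L face = GYOW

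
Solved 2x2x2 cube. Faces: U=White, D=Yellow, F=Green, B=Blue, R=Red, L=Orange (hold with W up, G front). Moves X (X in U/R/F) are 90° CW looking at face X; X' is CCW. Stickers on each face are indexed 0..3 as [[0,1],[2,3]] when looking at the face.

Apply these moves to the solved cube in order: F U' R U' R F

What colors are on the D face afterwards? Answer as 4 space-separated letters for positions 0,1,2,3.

Answer: G R Y W

Derivation:
After move 1 (F): F=GGGG U=WWOO R=WRWR D=RRYY L=OYOY
After move 2 (U'): U=WOWO F=OYGG R=GGWR B=WRBB L=BBOY
After move 3 (R): R=WGRG U=WYWG F=ORGY D=RBYW B=OROB
After move 4 (U'): U=YGWW F=BBGY R=ORRG B=WGOB L=OROY
After move 5 (R): R=ROGR U=YBWY F=BBGW D=ROYW B=WGGB
After move 6 (F): F=GBWB U=YBYR R=WOYR D=GRYW L=OROO
Query: D face = GRYW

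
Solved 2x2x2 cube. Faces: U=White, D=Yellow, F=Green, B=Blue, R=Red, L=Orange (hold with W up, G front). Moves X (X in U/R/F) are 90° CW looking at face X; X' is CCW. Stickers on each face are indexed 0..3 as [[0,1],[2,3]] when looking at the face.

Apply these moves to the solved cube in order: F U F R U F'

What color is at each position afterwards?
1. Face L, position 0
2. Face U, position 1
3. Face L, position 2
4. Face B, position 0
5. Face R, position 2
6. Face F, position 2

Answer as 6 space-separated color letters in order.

Answer: G O O G W W

Derivation:
After move 1 (F): F=GGGG U=WWOO R=WRWR D=RRYY L=OYOY
After move 2 (U): U=OWOW F=WRGG R=BBWR B=OYBB L=GGOY
After move 3 (F): F=GWGR U=OWYG R=OBWR D=WBYY L=GROR
After move 4 (R): R=WORB U=OWYR F=GBGY D=WBYO B=GYWB
After move 5 (U): U=YORW F=WOGY R=GYRB B=GRWB L=GBOR
After move 6 (F'): F=OYWG U=YOGR R=BYWB D=BRYO L=GWOR
Query 1: L[0] = G
Query 2: U[1] = O
Query 3: L[2] = O
Query 4: B[0] = G
Query 5: R[2] = W
Query 6: F[2] = W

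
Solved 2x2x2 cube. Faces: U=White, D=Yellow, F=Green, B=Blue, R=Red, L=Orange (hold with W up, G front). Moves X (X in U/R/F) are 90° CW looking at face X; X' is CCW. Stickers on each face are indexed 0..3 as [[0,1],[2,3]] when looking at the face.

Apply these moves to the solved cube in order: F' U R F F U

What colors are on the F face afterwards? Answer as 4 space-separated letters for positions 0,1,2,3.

Answer: W B O Y

Derivation:
After move 1 (F'): F=GGGG U=WWRR R=YRYR D=OOYY L=OWOW
After move 2 (U): U=RWRW F=YRGG R=BBYR B=OWBB L=GGOW
After move 3 (R): R=YBRB U=RRRG F=YOGY D=OBYO B=WWWB
After move 4 (F): F=GYYO U=RRWG R=RBGB D=RYYO L=GOOB
After move 5 (F): F=YGOY U=RRBO R=WBGB D=GRYO L=GROY
After move 6 (U): U=BROR F=WBOY R=WWGB B=GRWB L=YGOY
Query: F face = WBOY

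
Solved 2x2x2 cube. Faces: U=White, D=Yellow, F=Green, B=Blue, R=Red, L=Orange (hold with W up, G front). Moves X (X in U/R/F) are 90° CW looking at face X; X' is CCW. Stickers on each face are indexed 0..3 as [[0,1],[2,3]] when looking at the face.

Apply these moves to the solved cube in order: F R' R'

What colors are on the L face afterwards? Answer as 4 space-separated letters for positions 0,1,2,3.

After move 1 (F): F=GGGG U=WWOO R=WRWR D=RRYY L=OYOY
After move 2 (R'): R=RRWW U=WBOB F=GWGO D=RGYG B=YBRB
After move 3 (R'): R=RWRW U=WROY F=GBGB D=RWYO B=GBGB
Query: L face = OYOY

Answer: O Y O Y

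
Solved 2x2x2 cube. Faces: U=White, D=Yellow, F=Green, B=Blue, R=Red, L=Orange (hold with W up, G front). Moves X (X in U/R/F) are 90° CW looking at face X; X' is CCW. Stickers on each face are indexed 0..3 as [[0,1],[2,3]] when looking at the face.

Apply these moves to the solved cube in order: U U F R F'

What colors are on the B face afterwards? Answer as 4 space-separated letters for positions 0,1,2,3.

After move 1 (U): U=WWWW F=RRGG R=BBRR B=OOBB L=GGOO
After move 2 (U): U=WWWW F=BBGG R=OORR B=GGBB L=RROO
After move 3 (F): F=GBGB U=WWOR R=WOWR D=ROYY L=RYOY
After move 4 (R): R=WWRO U=WBOB F=GOGY D=RBYG B=RGWB
After move 5 (F'): F=OYGG U=WBWR R=BWRO D=YYYG L=RBOO
Query: B face = RGWB

Answer: R G W B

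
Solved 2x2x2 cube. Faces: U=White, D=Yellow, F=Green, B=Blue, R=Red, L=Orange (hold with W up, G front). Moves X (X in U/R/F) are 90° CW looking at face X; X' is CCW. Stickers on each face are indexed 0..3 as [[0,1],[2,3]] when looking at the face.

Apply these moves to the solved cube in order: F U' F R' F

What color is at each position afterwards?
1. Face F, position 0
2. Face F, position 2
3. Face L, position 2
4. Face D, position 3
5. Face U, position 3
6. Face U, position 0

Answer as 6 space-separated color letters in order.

After move 1 (F): F=GGGG U=WWOO R=WRWR D=RRYY L=OYOY
After move 2 (U'): U=WOWO F=OYGG R=GGWR B=WRBB L=BBOY
After move 3 (F): F=GOGY U=WOYB R=WGOR D=WGYY L=BROR
After move 4 (R'): R=GRWO U=WBYW F=GOGB D=WOYY B=YRGB
After move 5 (F): F=GGBO U=WBRR R=YRWO D=WGYY L=BWOO
Query 1: F[0] = G
Query 2: F[2] = B
Query 3: L[2] = O
Query 4: D[3] = Y
Query 5: U[3] = R
Query 6: U[0] = W

Answer: G B O Y R W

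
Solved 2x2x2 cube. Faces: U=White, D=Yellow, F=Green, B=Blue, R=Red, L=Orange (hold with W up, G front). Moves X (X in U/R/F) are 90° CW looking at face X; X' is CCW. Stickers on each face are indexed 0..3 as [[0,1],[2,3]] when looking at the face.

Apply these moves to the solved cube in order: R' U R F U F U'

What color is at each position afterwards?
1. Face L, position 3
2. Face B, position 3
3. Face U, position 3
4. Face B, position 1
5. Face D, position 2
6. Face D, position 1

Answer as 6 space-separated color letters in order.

After move 1 (R'): R=RRRR U=WBWB F=GWGW D=YGYG B=YBYB
After move 2 (U): U=WWBB F=RRGW R=YBRR B=OOYB L=GWOO
After move 3 (R): R=RYRB U=WRBW F=RGGG D=YYYO B=BOWB
After move 4 (F): F=GRGG U=WROW R=BYWB D=RRYO L=GYOY
After move 5 (U): U=OWWR F=BYGG R=BOWB B=GYWB L=GROY
After move 6 (F): F=GBGY U=OWYR R=WORB D=WBYO L=GROR
After move 7 (U'): U=WROY F=GRGY R=GBRB B=WOWB L=GYOR
Query 1: L[3] = R
Query 2: B[3] = B
Query 3: U[3] = Y
Query 4: B[1] = O
Query 5: D[2] = Y
Query 6: D[1] = B

Answer: R B Y O Y B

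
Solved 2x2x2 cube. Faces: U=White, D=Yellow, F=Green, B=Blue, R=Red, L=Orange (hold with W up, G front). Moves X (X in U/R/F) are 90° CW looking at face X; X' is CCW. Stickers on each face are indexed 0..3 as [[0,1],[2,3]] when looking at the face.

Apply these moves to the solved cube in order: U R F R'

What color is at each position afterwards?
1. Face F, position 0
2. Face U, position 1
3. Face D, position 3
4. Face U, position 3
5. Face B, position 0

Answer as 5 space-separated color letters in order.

Answer: G W Y W O

Derivation:
After move 1 (U): U=WWWW F=RRGG R=BBRR B=OOBB L=GGOO
After move 2 (R): R=RBRB U=WRWG F=RYGY D=YBYO B=WOWB
After move 3 (F): F=GRYY U=WROG R=WBGB D=RRYO L=GYOB
After move 4 (R'): R=BBWG U=WWOW F=GRYG D=RRYY B=OORB
Query 1: F[0] = G
Query 2: U[1] = W
Query 3: D[3] = Y
Query 4: U[3] = W
Query 5: B[0] = O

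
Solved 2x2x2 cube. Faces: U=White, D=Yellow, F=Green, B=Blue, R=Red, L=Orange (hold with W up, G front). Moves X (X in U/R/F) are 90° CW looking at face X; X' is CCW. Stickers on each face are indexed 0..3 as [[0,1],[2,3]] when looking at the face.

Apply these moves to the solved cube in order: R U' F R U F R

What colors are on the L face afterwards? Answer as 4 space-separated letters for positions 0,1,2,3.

Answer: G R O W

Derivation:
After move 1 (R): R=RRRR U=WGWG F=GYGY D=YBYB B=WBWB
After move 2 (U'): U=GGWW F=OOGY R=GYRR B=RRWB L=WBOO
After move 3 (F): F=GOYO U=GGOB R=WYWR D=RGYB L=WYOB
After move 4 (R): R=WWRY U=GOOO F=GGYB D=RWYR B=BRGB
After move 5 (U): U=OGOO F=WWYB R=BRRY B=WYGB L=GGOB
After move 6 (F): F=YWBW U=OGBG R=OROY D=RBYR L=GROW
After move 7 (R): R=OOYR U=OWBW F=YBBR D=RGYW B=GYGB
Query: L face = GROW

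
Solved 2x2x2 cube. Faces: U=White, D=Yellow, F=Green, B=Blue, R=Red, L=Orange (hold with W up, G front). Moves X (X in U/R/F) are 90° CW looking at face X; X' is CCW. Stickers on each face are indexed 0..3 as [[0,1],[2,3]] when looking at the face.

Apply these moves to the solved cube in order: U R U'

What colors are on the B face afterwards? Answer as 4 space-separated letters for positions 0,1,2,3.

Answer: R B W B

Derivation:
After move 1 (U): U=WWWW F=RRGG R=BBRR B=OOBB L=GGOO
After move 2 (R): R=RBRB U=WRWG F=RYGY D=YBYO B=WOWB
After move 3 (U'): U=RGWW F=GGGY R=RYRB B=RBWB L=WOOO
Query: B face = RBWB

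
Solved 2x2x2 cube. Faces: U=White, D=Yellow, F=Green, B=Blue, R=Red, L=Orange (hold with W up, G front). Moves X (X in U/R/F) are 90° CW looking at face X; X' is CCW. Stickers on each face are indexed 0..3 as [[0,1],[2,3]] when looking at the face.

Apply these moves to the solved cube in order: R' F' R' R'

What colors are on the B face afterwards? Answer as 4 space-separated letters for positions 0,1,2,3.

After move 1 (R'): R=RRRR U=WBWB F=GWGW D=YGYG B=YBYB
After move 2 (F'): F=WWGG U=WBRR R=GRYR D=OOYG L=OBOW
After move 3 (R'): R=RRGY U=WYRY F=WBGR D=OWYG B=GBOB
After move 4 (R'): R=RYRG U=WORG F=WYGY D=OBYR B=GBWB
Query: B face = GBWB

Answer: G B W B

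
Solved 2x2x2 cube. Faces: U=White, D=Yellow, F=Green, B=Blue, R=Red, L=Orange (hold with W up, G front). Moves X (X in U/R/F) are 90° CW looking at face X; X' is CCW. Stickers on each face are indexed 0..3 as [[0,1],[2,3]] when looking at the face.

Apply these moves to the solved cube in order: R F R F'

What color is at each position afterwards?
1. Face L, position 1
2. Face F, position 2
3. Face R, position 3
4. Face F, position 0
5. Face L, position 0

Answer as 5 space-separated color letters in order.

After move 1 (R): R=RRRR U=WGWG F=GYGY D=YBYB B=WBWB
After move 2 (F): F=GGYY U=WGOO R=WRGR D=RRYB L=OYOB
After move 3 (R): R=GWRR U=WGOY F=GRYB D=RWYW B=OBGB
After move 4 (F'): F=RBGY U=WGGR R=WWRR D=YBYW L=OYOO
Query 1: L[1] = Y
Query 2: F[2] = G
Query 3: R[3] = R
Query 4: F[0] = R
Query 5: L[0] = O

Answer: Y G R R O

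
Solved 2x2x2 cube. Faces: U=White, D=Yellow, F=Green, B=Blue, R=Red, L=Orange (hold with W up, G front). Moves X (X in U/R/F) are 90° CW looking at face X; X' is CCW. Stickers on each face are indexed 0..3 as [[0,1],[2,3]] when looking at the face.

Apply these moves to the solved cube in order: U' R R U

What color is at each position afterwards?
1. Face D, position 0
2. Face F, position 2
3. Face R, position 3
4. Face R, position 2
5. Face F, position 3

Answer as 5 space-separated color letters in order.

After move 1 (U'): U=WWWW F=OOGG R=GGRR B=RRBB L=BBOO
After move 2 (R): R=RGRG U=WOWG F=OYGY D=YBYR B=WRWB
After move 3 (R): R=RRGG U=WYWY F=OBGR D=YWYW B=GROB
After move 4 (U): U=WWYY F=RRGR R=GRGG B=BBOB L=OBOO
Query 1: D[0] = Y
Query 2: F[2] = G
Query 3: R[3] = G
Query 4: R[2] = G
Query 5: F[3] = R

Answer: Y G G G R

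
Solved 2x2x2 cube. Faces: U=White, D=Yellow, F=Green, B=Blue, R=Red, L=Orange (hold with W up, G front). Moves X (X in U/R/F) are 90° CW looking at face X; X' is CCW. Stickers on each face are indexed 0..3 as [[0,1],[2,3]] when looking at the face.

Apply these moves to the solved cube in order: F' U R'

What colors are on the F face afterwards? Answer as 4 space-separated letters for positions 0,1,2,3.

After move 1 (F'): F=GGGG U=WWRR R=YRYR D=OOYY L=OWOW
After move 2 (U): U=RWRW F=YRGG R=BBYR B=OWBB L=GGOW
After move 3 (R'): R=BRBY U=RBRO F=YWGW D=ORYG B=YWOB
Query: F face = YWGW

Answer: Y W G W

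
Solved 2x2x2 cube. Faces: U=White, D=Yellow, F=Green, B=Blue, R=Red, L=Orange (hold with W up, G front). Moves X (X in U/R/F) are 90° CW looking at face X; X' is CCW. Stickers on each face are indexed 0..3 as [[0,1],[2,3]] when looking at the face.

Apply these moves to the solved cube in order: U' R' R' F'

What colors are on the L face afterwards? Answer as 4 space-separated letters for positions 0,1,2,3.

Answer: B Y O W

Derivation:
After move 1 (U'): U=WWWW F=OOGG R=GGRR B=RRBB L=BBOO
After move 2 (R'): R=GRGR U=WBWR F=OWGW D=YOYG B=YRYB
After move 3 (R'): R=RRGG U=WYWY F=OBGR D=YWYW B=GROB
After move 4 (F'): F=BROG U=WYRG R=WRYG D=BOYW L=BYOW
Query: L face = BYOW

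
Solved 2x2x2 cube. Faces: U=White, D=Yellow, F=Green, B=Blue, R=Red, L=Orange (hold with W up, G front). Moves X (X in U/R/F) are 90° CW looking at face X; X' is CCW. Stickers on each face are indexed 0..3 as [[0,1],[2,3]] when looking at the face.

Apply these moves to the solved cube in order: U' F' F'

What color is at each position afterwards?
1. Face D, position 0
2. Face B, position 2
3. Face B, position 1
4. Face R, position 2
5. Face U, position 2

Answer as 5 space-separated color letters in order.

Answer: W B R B Y

Derivation:
After move 1 (U'): U=WWWW F=OOGG R=GGRR B=RRBB L=BBOO
After move 2 (F'): F=OGOG U=WWGR R=YGYR D=BOYY L=BWOW
After move 3 (F'): F=GGOO U=WWYY R=OGBR D=WWYY L=BROG
Query 1: D[0] = W
Query 2: B[2] = B
Query 3: B[1] = R
Query 4: R[2] = B
Query 5: U[2] = Y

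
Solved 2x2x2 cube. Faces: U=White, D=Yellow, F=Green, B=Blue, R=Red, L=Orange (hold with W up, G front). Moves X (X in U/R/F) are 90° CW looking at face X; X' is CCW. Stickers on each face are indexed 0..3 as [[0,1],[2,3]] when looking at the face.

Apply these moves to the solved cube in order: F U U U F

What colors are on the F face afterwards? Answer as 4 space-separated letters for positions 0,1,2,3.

After move 1 (F): F=GGGG U=WWOO R=WRWR D=RRYY L=OYOY
After move 2 (U): U=OWOW F=WRGG R=BBWR B=OYBB L=GGOY
After move 3 (U): U=OOWW F=BBGG R=OYWR B=GGBB L=WROY
After move 4 (U): U=WOWO F=OYGG R=GGWR B=WRBB L=BBOY
After move 5 (F): F=GOGY U=WOYB R=WGOR D=WGYY L=BROR
Query: F face = GOGY

Answer: G O G Y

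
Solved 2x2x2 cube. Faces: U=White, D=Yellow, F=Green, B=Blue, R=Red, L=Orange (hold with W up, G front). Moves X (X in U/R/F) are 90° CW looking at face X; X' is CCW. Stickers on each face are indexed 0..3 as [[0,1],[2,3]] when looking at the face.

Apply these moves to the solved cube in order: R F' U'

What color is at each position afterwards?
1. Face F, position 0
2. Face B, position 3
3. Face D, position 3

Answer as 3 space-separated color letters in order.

After move 1 (R): R=RRRR U=WGWG F=GYGY D=YBYB B=WBWB
After move 2 (F'): F=YYGG U=WGRR R=BRYR D=OOYB L=OGOW
After move 3 (U'): U=GRWR F=OGGG R=YYYR B=BRWB L=WBOW
Query 1: F[0] = O
Query 2: B[3] = B
Query 3: D[3] = B

Answer: O B B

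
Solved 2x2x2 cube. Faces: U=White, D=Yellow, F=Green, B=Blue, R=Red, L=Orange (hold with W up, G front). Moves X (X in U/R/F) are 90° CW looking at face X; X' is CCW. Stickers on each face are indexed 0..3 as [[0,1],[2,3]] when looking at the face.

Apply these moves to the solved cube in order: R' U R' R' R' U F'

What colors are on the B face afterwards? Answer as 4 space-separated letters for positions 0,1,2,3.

After move 1 (R'): R=RRRR U=WBWB F=GWGW D=YGYG B=YBYB
After move 2 (U): U=WWBB F=RRGW R=YBRR B=OOYB L=GWOO
After move 3 (R'): R=BRYR U=WYBO F=RWGB D=YRYW B=GOGB
After move 4 (R'): R=RRBY U=WGBG F=RYGO D=YWYB B=WORB
After move 5 (R'): R=RYRB U=WRBW F=RGGG D=YYYO B=BOWB
After move 6 (U): U=BWWR F=RYGG R=BORB B=GWWB L=RGOO
After move 7 (F'): F=YGRG U=BWBR R=YOYB D=GOYO L=RROW
Query: B face = GWWB

Answer: G W W B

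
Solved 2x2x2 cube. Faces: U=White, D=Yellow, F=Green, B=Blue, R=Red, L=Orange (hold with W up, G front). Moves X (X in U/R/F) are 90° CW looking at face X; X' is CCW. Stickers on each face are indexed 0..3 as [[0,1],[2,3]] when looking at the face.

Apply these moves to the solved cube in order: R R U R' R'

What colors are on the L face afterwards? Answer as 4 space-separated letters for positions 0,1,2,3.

After move 1 (R): R=RRRR U=WGWG F=GYGY D=YBYB B=WBWB
After move 2 (R): R=RRRR U=WYWY F=GBGB D=YWYW B=GBGB
After move 3 (U): U=WWYY F=RRGB R=GBRR B=OOGB L=GBOO
After move 4 (R'): R=BRGR U=WGYO F=RWGY D=YRYB B=WOWB
After move 5 (R'): R=RRBG U=WWYW F=RGGO D=YWYY B=BORB
Query: L face = GBOO

Answer: G B O O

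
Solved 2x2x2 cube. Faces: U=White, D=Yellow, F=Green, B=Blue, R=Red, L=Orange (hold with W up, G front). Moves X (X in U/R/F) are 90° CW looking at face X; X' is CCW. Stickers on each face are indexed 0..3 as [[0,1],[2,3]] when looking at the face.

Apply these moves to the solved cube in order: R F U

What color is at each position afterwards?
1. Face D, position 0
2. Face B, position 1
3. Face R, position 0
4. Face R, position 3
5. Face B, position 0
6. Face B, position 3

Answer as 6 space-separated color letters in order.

Answer: R Y W R O B

Derivation:
After move 1 (R): R=RRRR U=WGWG F=GYGY D=YBYB B=WBWB
After move 2 (F): F=GGYY U=WGOO R=WRGR D=RRYB L=OYOB
After move 3 (U): U=OWOG F=WRYY R=WBGR B=OYWB L=GGOB
Query 1: D[0] = R
Query 2: B[1] = Y
Query 3: R[0] = W
Query 4: R[3] = R
Query 5: B[0] = O
Query 6: B[3] = B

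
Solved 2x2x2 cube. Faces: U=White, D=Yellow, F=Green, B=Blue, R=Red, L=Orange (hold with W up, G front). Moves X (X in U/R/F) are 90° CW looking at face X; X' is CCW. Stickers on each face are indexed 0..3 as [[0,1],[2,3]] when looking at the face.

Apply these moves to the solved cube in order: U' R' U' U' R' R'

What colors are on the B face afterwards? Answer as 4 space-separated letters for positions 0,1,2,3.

Answer: W W R B

Derivation:
After move 1 (U'): U=WWWW F=OOGG R=GGRR B=RRBB L=BBOO
After move 2 (R'): R=GRGR U=WBWR F=OWGW D=YOYG B=YRYB
After move 3 (U'): U=BRWW F=BBGW R=OWGR B=GRYB L=YROO
After move 4 (U'): U=RWBW F=YRGW R=BBGR B=OWYB L=GROO
After move 5 (R'): R=BRBG U=RYBO F=YWGW D=YRYW B=GWOB
After move 6 (R'): R=RGBB U=ROBG F=YYGO D=YWYW B=WWRB
Query: B face = WWRB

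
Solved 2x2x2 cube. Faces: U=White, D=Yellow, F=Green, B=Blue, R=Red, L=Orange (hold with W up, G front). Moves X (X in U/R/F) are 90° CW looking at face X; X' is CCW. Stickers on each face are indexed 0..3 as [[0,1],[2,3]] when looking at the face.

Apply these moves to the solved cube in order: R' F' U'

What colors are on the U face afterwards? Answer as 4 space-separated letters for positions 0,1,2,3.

Answer: B R W R

Derivation:
After move 1 (R'): R=RRRR U=WBWB F=GWGW D=YGYG B=YBYB
After move 2 (F'): F=WWGG U=WBRR R=GRYR D=OOYG L=OBOW
After move 3 (U'): U=BRWR F=OBGG R=WWYR B=GRYB L=YBOW
Query: U face = BRWR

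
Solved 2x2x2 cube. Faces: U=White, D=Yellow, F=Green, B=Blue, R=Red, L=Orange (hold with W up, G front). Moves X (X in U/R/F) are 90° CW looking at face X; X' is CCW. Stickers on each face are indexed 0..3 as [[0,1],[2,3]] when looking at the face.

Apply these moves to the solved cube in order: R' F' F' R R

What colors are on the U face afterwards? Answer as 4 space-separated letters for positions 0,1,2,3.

After move 1 (R'): R=RRRR U=WBWB F=GWGW D=YGYG B=YBYB
After move 2 (F'): F=WWGG U=WBRR R=GRYR D=OOYG L=OBOW
After move 3 (F'): F=WGWG U=WBGY R=OROR D=BWYG L=OROR
After move 4 (R): R=OORR U=WGGG F=WWWG D=BYYY B=YBBB
After move 5 (R): R=RORO U=WWGG F=WYWY D=BBYY B=GBGB
Query: U face = WWGG

Answer: W W G G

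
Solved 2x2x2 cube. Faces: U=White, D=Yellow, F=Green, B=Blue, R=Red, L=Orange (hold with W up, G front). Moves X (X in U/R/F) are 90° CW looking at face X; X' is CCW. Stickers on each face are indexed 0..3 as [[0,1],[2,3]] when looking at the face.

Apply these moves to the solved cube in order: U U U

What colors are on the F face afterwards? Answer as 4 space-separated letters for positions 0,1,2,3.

Answer: O O G G

Derivation:
After move 1 (U): U=WWWW F=RRGG R=BBRR B=OOBB L=GGOO
After move 2 (U): U=WWWW F=BBGG R=OORR B=GGBB L=RROO
After move 3 (U): U=WWWW F=OOGG R=GGRR B=RRBB L=BBOO
Query: F face = OOGG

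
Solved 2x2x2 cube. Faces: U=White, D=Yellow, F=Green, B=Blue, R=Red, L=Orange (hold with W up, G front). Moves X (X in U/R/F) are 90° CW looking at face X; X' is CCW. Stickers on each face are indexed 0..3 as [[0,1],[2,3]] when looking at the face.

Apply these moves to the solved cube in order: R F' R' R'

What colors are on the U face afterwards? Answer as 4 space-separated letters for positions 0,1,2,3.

After move 1 (R): R=RRRR U=WGWG F=GYGY D=YBYB B=WBWB
After move 2 (F'): F=YYGG U=WGRR R=BRYR D=OOYB L=OGOW
After move 3 (R'): R=RRBY U=WWRW F=YGGR D=OYYG B=BBOB
After move 4 (R'): R=RYRB U=WORB F=YWGW D=OGYR B=GBYB
Query: U face = WORB

Answer: W O R B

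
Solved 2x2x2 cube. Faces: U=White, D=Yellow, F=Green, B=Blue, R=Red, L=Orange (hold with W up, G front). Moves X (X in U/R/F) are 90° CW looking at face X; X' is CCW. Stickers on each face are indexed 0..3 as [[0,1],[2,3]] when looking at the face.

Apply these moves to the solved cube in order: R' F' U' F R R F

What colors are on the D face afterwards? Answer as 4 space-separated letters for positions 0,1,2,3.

After move 1 (R'): R=RRRR U=WBWB F=GWGW D=YGYG B=YBYB
After move 2 (F'): F=WWGG U=WBRR R=GRYR D=OOYG L=OBOW
After move 3 (U'): U=BRWR F=OBGG R=WWYR B=GRYB L=YBOW
After move 4 (F): F=GOGB U=BRWB R=WWRR D=YWYG L=YOOO
After move 5 (R): R=RWRW U=BOWB F=GWGG D=YYYG B=BRRB
After move 6 (R): R=RRWW U=BWWG F=GYGG D=YRYB B=BROB
After move 7 (F): F=GGGY U=BWOO R=WRGW D=WRYB L=YYOR
Query: D face = WRYB

Answer: W R Y B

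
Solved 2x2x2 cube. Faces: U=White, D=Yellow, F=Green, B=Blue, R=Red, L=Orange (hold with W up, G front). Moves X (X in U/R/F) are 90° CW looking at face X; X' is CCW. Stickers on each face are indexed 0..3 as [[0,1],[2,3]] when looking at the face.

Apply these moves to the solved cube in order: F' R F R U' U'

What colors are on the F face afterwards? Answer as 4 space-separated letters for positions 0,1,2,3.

After move 1 (F'): F=GGGG U=WWRR R=YRYR D=OOYY L=OWOW
After move 2 (R): R=YYRR U=WGRG F=GOGY D=OBYB B=RBWB
After move 3 (F): F=GGYO U=WGWW R=RYGR D=RYYB L=OOOB
After move 4 (R): R=GRRY U=WGWO F=GYYB D=RWYR B=WBGB
After move 5 (U'): U=GOWW F=OOYB R=GYRY B=GRGB L=WBOB
After move 6 (U'): U=OWGW F=WBYB R=OORY B=GYGB L=GROB
Query: F face = WBYB

Answer: W B Y B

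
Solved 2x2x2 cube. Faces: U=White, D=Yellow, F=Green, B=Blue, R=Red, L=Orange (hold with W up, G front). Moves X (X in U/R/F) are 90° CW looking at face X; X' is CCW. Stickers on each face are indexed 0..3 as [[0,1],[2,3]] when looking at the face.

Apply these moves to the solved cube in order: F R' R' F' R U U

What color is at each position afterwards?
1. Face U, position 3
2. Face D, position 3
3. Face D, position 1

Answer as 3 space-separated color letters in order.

Answer: W G G

Derivation:
After move 1 (F): F=GGGG U=WWOO R=WRWR D=RRYY L=OYOY
After move 2 (R'): R=RRWW U=WBOB F=GWGO D=RGYG B=YBRB
After move 3 (R'): R=RWRW U=WROY F=GBGB D=RWYO B=GBGB
After move 4 (F'): F=BBGG U=WRRR R=WWRW D=YYYO L=OYOO
After move 5 (R): R=RWWW U=WBRG F=BYGO D=YGYG B=RBRB
After move 6 (U): U=RWGB F=RWGO R=RBWW B=OYRB L=BYOO
After move 7 (U): U=GRBW F=RBGO R=OYWW B=BYRB L=RWOO
Query 1: U[3] = W
Query 2: D[3] = G
Query 3: D[1] = G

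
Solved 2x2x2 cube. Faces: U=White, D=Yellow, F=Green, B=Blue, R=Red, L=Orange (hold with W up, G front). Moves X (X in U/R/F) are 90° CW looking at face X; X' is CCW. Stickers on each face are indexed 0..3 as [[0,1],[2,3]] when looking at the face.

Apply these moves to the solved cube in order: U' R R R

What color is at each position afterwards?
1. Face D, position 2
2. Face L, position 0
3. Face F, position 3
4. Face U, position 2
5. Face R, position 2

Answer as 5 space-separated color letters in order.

After move 1 (U'): U=WWWW F=OOGG R=GGRR B=RRBB L=BBOO
After move 2 (R): R=RGRG U=WOWG F=OYGY D=YBYR B=WRWB
After move 3 (R): R=RRGG U=WYWY F=OBGR D=YWYW B=GROB
After move 4 (R): R=GRGR U=WBWR F=OWGW D=YOYG B=YRYB
Query 1: D[2] = Y
Query 2: L[0] = B
Query 3: F[3] = W
Query 4: U[2] = W
Query 5: R[2] = G

Answer: Y B W W G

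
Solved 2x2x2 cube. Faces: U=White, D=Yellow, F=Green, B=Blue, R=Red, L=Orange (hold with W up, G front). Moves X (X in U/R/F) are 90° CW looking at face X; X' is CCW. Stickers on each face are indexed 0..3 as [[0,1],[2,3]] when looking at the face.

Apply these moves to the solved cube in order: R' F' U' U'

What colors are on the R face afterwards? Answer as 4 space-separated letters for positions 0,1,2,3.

Answer: O B Y R

Derivation:
After move 1 (R'): R=RRRR U=WBWB F=GWGW D=YGYG B=YBYB
After move 2 (F'): F=WWGG U=WBRR R=GRYR D=OOYG L=OBOW
After move 3 (U'): U=BRWR F=OBGG R=WWYR B=GRYB L=YBOW
After move 4 (U'): U=RRBW F=YBGG R=OBYR B=WWYB L=GROW
Query: R face = OBYR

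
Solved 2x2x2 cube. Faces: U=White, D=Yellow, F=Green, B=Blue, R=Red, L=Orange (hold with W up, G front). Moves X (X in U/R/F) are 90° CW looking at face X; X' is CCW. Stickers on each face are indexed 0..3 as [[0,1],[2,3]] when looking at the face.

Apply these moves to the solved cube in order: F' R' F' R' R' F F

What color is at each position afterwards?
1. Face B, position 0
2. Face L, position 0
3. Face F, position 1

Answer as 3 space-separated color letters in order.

After move 1 (F'): F=GGGG U=WWRR R=YRYR D=OOYY L=OWOW
After move 2 (R'): R=RRYY U=WBRB F=GWGR D=OGYG B=YBOB
After move 3 (F'): F=WRGG U=WBRY R=GROY D=WWYG L=OBOR
After move 4 (R'): R=RYGO U=WORY F=WBGY D=WRYG B=GBWB
After move 5 (R'): R=YORG U=WWRG F=WOGY D=WBYY B=GBRB
After move 6 (F): F=GWYO U=WWRB R=ROGG D=RYYY L=OWOB
After move 7 (F): F=YGOW U=WWBW R=ROBG D=GRYY L=OROY
Query 1: B[0] = G
Query 2: L[0] = O
Query 3: F[1] = G

Answer: G O G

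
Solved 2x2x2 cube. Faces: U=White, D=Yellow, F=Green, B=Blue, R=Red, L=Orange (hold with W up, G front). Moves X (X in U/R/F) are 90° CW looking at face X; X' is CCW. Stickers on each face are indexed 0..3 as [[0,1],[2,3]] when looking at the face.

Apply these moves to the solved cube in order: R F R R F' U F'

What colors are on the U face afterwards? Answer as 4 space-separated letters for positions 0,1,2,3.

After move 1 (R): R=RRRR U=WGWG F=GYGY D=YBYB B=WBWB
After move 2 (F): F=GGYY U=WGOO R=WRGR D=RRYB L=OYOB
After move 3 (R): R=GWRR U=WGOY F=GRYB D=RWYW B=OBGB
After move 4 (R): R=RGRW U=WROB F=GWYW D=RGYO B=YBGB
After move 5 (F'): F=WWGY U=WRRR R=GGRW D=YBYO L=OBOO
After move 6 (U): U=RWRR F=GGGY R=YBRW B=OBGB L=WWOO
After move 7 (F'): F=GYGG U=RWYR R=BBYW D=WOYO L=WROR
Query: U face = RWYR

Answer: R W Y R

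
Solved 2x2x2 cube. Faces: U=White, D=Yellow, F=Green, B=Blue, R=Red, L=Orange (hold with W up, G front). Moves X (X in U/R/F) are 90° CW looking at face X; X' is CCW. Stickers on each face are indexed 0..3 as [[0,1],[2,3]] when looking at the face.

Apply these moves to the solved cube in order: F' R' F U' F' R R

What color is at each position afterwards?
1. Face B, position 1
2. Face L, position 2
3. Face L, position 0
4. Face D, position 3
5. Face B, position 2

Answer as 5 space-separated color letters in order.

Answer: R O Y B W

Derivation:
After move 1 (F'): F=GGGG U=WWRR R=YRYR D=OOYY L=OWOW
After move 2 (R'): R=RRYY U=WBRB F=GWGR D=OGYG B=YBOB
After move 3 (F): F=GGRW U=WBWW R=RRBY D=YRYG L=OOOG
After move 4 (U'): U=BWWW F=OORW R=GGBY B=RROB L=YBOG
After move 5 (F'): F=OWOR U=BWGB R=RGYY D=BGYG L=YWOW
After move 6 (R): R=YRYG U=BWGR F=OGOG D=BOYR B=BRWB
After move 7 (R): R=YYGR U=BGGG F=OOOR D=BWYB B=RRWB
Query 1: B[1] = R
Query 2: L[2] = O
Query 3: L[0] = Y
Query 4: D[3] = B
Query 5: B[2] = W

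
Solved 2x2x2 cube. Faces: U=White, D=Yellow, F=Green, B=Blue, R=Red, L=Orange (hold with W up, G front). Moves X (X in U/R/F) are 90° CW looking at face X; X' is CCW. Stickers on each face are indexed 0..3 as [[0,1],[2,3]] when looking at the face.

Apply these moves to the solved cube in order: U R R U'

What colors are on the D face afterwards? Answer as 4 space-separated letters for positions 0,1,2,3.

Answer: Y W Y W

Derivation:
After move 1 (U): U=WWWW F=RRGG R=BBRR B=OOBB L=GGOO
After move 2 (R): R=RBRB U=WRWG F=RYGY D=YBYO B=WOWB
After move 3 (R): R=RRBB U=WYWY F=RBGO D=YWYW B=GORB
After move 4 (U'): U=YYWW F=GGGO R=RBBB B=RRRB L=GOOO
Query: D face = YWYW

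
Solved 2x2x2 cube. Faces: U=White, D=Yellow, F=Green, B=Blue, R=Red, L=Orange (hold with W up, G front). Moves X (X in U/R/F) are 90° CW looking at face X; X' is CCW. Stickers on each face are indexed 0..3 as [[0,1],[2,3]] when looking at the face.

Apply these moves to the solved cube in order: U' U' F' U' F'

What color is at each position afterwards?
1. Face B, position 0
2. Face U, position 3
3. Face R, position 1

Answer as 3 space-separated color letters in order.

Answer: Y Y G

Derivation:
After move 1 (U'): U=WWWW F=OOGG R=GGRR B=RRBB L=BBOO
After move 2 (U'): U=WWWW F=BBGG R=OORR B=GGBB L=RROO
After move 3 (F'): F=BGBG U=WWOR R=YOYR D=ROYY L=RWOW
After move 4 (U'): U=WRWO F=RWBG R=BGYR B=YOBB L=GGOW
After move 5 (F'): F=WGRB U=WRBY R=OGRR D=GWYY L=GOOW
Query 1: B[0] = Y
Query 2: U[3] = Y
Query 3: R[1] = G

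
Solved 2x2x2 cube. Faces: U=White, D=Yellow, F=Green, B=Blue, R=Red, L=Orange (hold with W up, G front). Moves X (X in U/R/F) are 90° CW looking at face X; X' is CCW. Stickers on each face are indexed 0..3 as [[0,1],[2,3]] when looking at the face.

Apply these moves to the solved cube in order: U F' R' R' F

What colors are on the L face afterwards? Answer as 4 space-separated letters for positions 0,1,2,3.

Answer: G G O W

Derivation:
After move 1 (U): U=WWWW F=RRGG R=BBRR B=OOBB L=GGOO
After move 2 (F'): F=RGRG U=WWBR R=YBYR D=GOYY L=GWOW
After move 3 (R'): R=BRYY U=WBBO F=RWRR D=GGYG B=YOOB
After move 4 (R'): R=RYBY U=WOBY F=RBRO D=GWYR B=GOGB
After move 5 (F): F=RROB U=WOWW R=BYYY D=BRYR L=GGOW
Query: L face = GGOW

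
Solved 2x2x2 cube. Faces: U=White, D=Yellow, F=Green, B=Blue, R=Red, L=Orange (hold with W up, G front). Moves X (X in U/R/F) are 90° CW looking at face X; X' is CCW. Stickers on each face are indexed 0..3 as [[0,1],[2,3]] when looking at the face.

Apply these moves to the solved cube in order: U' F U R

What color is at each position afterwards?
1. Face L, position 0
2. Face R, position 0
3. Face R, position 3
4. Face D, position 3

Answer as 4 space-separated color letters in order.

Answer: G W R B

Derivation:
After move 1 (U'): U=WWWW F=OOGG R=GGRR B=RRBB L=BBOO
After move 2 (F): F=GOGO U=WWOB R=WGWR D=RGYY L=BYOY
After move 3 (U): U=OWBW F=WGGO R=RRWR B=BYBB L=GOOY
After move 4 (R): R=WRRR U=OGBO F=WGGY D=RBYB B=WYWB
Query 1: L[0] = G
Query 2: R[0] = W
Query 3: R[3] = R
Query 4: D[3] = B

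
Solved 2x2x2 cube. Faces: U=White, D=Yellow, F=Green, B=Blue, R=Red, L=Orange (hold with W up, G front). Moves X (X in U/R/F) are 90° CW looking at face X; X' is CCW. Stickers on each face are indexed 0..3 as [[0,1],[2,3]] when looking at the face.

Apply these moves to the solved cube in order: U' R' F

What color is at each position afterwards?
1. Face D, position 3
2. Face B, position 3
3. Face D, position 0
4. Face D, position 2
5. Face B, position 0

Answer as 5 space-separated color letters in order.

After move 1 (U'): U=WWWW F=OOGG R=GGRR B=RRBB L=BBOO
After move 2 (R'): R=GRGR U=WBWR F=OWGW D=YOYG B=YRYB
After move 3 (F): F=GOWW U=WBOB R=WRRR D=GGYG L=BYOO
Query 1: D[3] = G
Query 2: B[3] = B
Query 3: D[0] = G
Query 4: D[2] = Y
Query 5: B[0] = Y

Answer: G B G Y Y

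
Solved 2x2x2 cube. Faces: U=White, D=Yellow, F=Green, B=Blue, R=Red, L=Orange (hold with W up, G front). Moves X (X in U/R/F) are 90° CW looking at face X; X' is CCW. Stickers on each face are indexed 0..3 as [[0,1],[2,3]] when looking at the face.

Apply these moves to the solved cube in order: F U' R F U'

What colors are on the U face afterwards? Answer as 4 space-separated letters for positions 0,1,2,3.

Answer: Y B W Y

Derivation:
After move 1 (F): F=GGGG U=WWOO R=WRWR D=RRYY L=OYOY
After move 2 (U'): U=WOWO F=OYGG R=GGWR B=WRBB L=BBOY
After move 3 (R): R=WGRG U=WYWG F=ORGY D=RBYW B=OROB
After move 4 (F): F=GOYR U=WYYB R=WGGG D=RWYW L=BROB
After move 5 (U'): U=YBWY F=BRYR R=GOGG B=WGOB L=OROB
Query: U face = YBWY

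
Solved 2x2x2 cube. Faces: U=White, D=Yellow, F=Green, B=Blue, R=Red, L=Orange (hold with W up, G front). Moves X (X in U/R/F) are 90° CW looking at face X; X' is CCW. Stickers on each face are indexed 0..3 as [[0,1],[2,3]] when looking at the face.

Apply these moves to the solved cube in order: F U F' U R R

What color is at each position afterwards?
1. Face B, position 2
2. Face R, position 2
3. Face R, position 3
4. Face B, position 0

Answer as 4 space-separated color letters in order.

After move 1 (F): F=GGGG U=WWOO R=WRWR D=RRYY L=OYOY
After move 2 (U): U=OWOW F=WRGG R=BBWR B=OYBB L=GGOY
After move 3 (F'): F=RGWG U=OWBW R=RBRR D=GYYY L=GWOO
After move 4 (U): U=BOWW F=RBWG R=OYRR B=GWBB L=RGOO
After move 5 (R): R=RORY U=BBWG F=RYWY D=GBYG B=WWOB
After move 6 (R): R=RRYO U=BYWY F=RBWG D=GOYW B=GWBB
Query 1: B[2] = B
Query 2: R[2] = Y
Query 3: R[3] = O
Query 4: B[0] = G

Answer: B Y O G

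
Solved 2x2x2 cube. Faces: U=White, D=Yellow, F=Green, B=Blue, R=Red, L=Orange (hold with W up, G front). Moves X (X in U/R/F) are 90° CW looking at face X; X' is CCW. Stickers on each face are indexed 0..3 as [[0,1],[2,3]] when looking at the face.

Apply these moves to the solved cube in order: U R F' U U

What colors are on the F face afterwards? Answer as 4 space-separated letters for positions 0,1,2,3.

Answer: W O R G

Derivation:
After move 1 (U): U=WWWW F=RRGG R=BBRR B=OOBB L=GGOO
After move 2 (R): R=RBRB U=WRWG F=RYGY D=YBYO B=WOWB
After move 3 (F'): F=YYRG U=WRRR R=BBYB D=GOYO L=GGOW
After move 4 (U): U=RWRR F=BBRG R=WOYB B=GGWB L=YYOW
After move 5 (U): U=RRRW F=WORG R=GGYB B=YYWB L=BBOW
Query: F face = WORG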